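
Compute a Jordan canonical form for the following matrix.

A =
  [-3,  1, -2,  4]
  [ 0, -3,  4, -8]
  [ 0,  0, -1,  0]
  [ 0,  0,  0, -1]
J_2(-3) ⊕ J_1(-1) ⊕ J_1(-1)

The characteristic polynomial is
  det(x·I − A) = x^4 + 8*x^3 + 22*x^2 + 24*x + 9 = (x + 1)^2*(x + 3)^2

Eigenvalues and multiplicities (the geometric multiplicity of λ is n − rank(A − λI), which equals the number of Jordan blocks for λ):
  λ = -3: algebraic multiplicity = 2, geometric multiplicity = 1
  λ = -1: algebraic multiplicity = 2, geometric multiplicity = 2

Determining the block sizes for each eigenvalue:
  λ = -3: one block (gm = 1), so the single block has size am = 2 → block sizes [2]
  λ = -1: gm = am = 2, so every block has size 1 → block sizes [1, 1]

Assembling the blocks gives a Jordan form
J =
  [-3,  1,  0,  0]
  [ 0, -3,  0,  0]
  [ 0,  0, -1,  0]
  [ 0,  0,  0, -1]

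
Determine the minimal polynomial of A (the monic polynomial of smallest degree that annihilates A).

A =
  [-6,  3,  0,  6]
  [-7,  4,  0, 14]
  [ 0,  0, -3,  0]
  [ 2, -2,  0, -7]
x^2 + 6*x + 9

The characteristic polynomial is χ_A(x) = (x + 3)^4, so the eigenvalues are known. The minimal polynomial is
  m_A(x) = Π_λ (x − λ)^{k_λ}
where k_λ is the size of the *largest* Jordan block for λ (equivalently, the smallest k with (A − λI)^k v = 0 for every generalised eigenvector v of λ).

  λ = -3: largest Jordan block has size 2, contributing (x + 3)^2

So m_A(x) = (x + 3)^2 = x^2 + 6*x + 9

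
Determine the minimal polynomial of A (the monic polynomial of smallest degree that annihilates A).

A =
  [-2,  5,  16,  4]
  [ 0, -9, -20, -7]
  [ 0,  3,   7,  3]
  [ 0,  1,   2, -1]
x^4 + 5*x^3 + 6*x^2 - 4*x - 8

The characteristic polynomial is χ_A(x) = (x - 1)*(x + 2)^3, so the eigenvalues are known. The minimal polynomial is
  m_A(x) = Π_λ (x − λ)^{k_λ}
where k_λ is the size of the *largest* Jordan block for λ (equivalently, the smallest k with (A − λI)^k v = 0 for every generalised eigenvector v of λ).

  λ = -2: largest Jordan block has size 3, contributing (x + 2)^3
  λ = 1: largest Jordan block has size 1, contributing (x − 1)

So m_A(x) = (x - 1)*(x + 2)^3 = x^4 + 5*x^3 + 6*x^2 - 4*x - 8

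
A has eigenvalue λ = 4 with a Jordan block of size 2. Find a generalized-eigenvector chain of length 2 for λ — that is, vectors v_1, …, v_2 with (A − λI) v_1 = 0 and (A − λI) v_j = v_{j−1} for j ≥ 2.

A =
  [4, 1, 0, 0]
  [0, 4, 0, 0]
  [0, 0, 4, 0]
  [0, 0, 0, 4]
A Jordan chain for λ = 4 of length 2:
v_1 = (1, 0, 0, 0)ᵀ
v_2 = (0, 1, 0, 0)ᵀ

Let N = A − (4)·I. We want v_2 with N^2 v_2 = 0 but N^1 v_2 ≠ 0; then v_{j-1} := N · v_j for j = 2, …, 2.

Pick v_2 = (0, 1, 0, 0)ᵀ.
Then v_1 = N · v_2 = (1, 0, 0, 0)ᵀ.

Sanity check: (A − (4)·I) v_1 = (0, 0, 0, 0)ᵀ = 0. ✓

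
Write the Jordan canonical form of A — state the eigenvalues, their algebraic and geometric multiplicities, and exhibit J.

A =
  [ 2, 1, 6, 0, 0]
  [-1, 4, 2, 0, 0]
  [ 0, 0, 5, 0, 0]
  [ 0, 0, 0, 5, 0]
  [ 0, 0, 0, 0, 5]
J_2(3) ⊕ J_1(5) ⊕ J_1(5) ⊕ J_1(5)

The characteristic polynomial is
  det(x·I − A) = x^5 - 21*x^4 + 174*x^3 - 710*x^2 + 1425*x - 1125 = (x - 5)^3*(x - 3)^2

Eigenvalues and multiplicities (the geometric multiplicity of λ is n − rank(A − λI), which equals the number of Jordan blocks for λ):
  λ = 3: algebraic multiplicity = 2, geometric multiplicity = 1
  λ = 5: algebraic multiplicity = 3, geometric multiplicity = 3

Determining the block sizes for each eigenvalue:
  λ = 3: one block (gm = 1), so the single block has size am = 2 → block sizes [2]
  λ = 5: gm = am = 3, so every block has size 1 → block sizes [1, 1, 1]

Assembling the blocks gives a Jordan form
J =
  [3, 1, 0, 0, 0]
  [0, 3, 0, 0, 0]
  [0, 0, 5, 0, 0]
  [0, 0, 0, 5, 0]
  [0, 0, 0, 0, 5]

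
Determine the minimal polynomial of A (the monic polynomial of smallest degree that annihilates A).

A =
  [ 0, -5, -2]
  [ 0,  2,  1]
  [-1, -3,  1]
x^3 - 3*x^2 + 3*x - 1

The characteristic polynomial is χ_A(x) = (x - 1)^3, so the eigenvalues are known. The minimal polynomial is
  m_A(x) = Π_λ (x − λ)^{k_λ}
where k_λ is the size of the *largest* Jordan block for λ (equivalently, the smallest k with (A − λI)^k v = 0 for every generalised eigenvector v of λ).

  λ = 1: largest Jordan block has size 3, contributing (x − 1)^3

So m_A(x) = (x - 1)^3 = x^3 - 3*x^2 + 3*x - 1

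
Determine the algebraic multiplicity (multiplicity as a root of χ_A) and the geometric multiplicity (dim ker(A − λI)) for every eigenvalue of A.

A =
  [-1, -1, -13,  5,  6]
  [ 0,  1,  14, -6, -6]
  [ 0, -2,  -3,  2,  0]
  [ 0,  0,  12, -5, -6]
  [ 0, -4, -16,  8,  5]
λ = -1: alg = 4, geom = 3; λ = 1: alg = 1, geom = 1

Step 1 — factor the characteristic polynomial to read off the algebraic multiplicities:
  χ_A(x) = (x - 1)*(x + 1)^4

Step 2 — compute geometric multiplicities via the rank-nullity identity g(λ) = n − rank(A − λI):
  rank(A − (-1)·I) = 2, so dim ker(A − (-1)·I) = n − 2 = 3
  rank(A − (1)·I) = 4, so dim ker(A − (1)·I) = n − 4 = 1

Summary:
  λ = -1: algebraic multiplicity = 4, geometric multiplicity = 3
  λ = 1: algebraic multiplicity = 1, geometric multiplicity = 1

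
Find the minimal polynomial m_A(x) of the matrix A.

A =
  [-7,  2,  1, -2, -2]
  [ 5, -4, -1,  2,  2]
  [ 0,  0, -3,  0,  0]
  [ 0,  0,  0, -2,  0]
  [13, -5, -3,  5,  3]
x^3 + 8*x^2 + 21*x + 18

The characteristic polynomial is χ_A(x) = (x + 2)^2*(x + 3)^3, so the eigenvalues are known. The minimal polynomial is
  m_A(x) = Π_λ (x − λ)^{k_λ}
where k_λ is the size of the *largest* Jordan block for λ (equivalently, the smallest k with (A − λI)^k v = 0 for every generalised eigenvector v of λ).

  λ = -3: largest Jordan block has size 2, contributing (x + 3)^2
  λ = -2: largest Jordan block has size 1, contributing (x + 2)

So m_A(x) = (x + 2)*(x + 3)^2 = x^3 + 8*x^2 + 21*x + 18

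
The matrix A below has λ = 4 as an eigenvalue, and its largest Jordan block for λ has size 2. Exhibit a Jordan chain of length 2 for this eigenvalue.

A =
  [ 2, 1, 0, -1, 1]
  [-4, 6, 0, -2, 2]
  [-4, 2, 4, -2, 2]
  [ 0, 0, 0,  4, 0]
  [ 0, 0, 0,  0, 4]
A Jordan chain for λ = 4 of length 2:
v_1 = (-2, -4, -4, 0, 0)ᵀ
v_2 = (1, 0, 0, 0, 0)ᵀ

Let N = A − (4)·I. We want v_2 with N^2 v_2 = 0 but N^1 v_2 ≠ 0; then v_{j-1} := N · v_j for j = 2, …, 2.

Pick v_2 = (1, 0, 0, 0, 0)ᵀ.
Then v_1 = N · v_2 = (-2, -4, -4, 0, 0)ᵀ.

Sanity check: (A − (4)·I) v_1 = (0, 0, 0, 0, 0)ᵀ = 0. ✓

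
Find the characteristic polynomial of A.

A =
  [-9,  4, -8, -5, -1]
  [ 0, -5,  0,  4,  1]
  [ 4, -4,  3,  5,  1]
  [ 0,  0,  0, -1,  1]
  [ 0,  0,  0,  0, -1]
x^5 + 13*x^4 + 58*x^3 + 106*x^2 + 85*x + 25

Expanding det(x·I − A) (e.g. by cofactor expansion or by noting that A is similar to its Jordan form J, which has the same characteristic polynomial as A) gives
  χ_A(x) = x^5 + 13*x^4 + 58*x^3 + 106*x^2 + 85*x + 25
which factors as (x + 1)^3*(x + 5)^2. The eigenvalues (with algebraic multiplicities) are λ = -5 with multiplicity 2, λ = -1 with multiplicity 3.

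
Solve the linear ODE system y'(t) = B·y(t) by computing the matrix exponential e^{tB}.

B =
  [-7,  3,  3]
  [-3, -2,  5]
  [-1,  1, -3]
e^{tB} =
  [-3*t^2*exp(-4*t)/2 - 3*t*exp(-4*t) + exp(-4*t), 3*t*exp(-4*t), 9*t^2*exp(-4*t)/2 + 3*t*exp(-4*t)]
  [-t^2*exp(-4*t) - 3*t*exp(-4*t), 2*t*exp(-4*t) + exp(-4*t), 3*t^2*exp(-4*t) + 5*t*exp(-4*t)]
  [-t^2*exp(-4*t)/2 - t*exp(-4*t), t*exp(-4*t), 3*t^2*exp(-4*t)/2 + t*exp(-4*t) + exp(-4*t)]

Strategy: write B = P · J · P⁻¹ where J is a Jordan canonical form, so e^{tB} = P · e^{tJ} · P⁻¹, and e^{tJ} can be computed block-by-block.

B has Jordan form
J =
  [-4,  1,  0]
  [ 0, -4,  1]
  [ 0,  0, -4]
(up to reordering of blocks).

Per-block formulas:
  For a 3×3 Jordan block J_3(-4): exp(t · J_3(-4)) = e^(-4t)·(I + t·N + (t^2/2)·N^2), where N is the 3×3 nilpotent shift.

After assembling e^{tJ} and conjugating by P, we get:

e^{tB} =
  [-3*t^2*exp(-4*t)/2 - 3*t*exp(-4*t) + exp(-4*t), 3*t*exp(-4*t), 9*t^2*exp(-4*t)/2 + 3*t*exp(-4*t)]
  [-t^2*exp(-4*t) - 3*t*exp(-4*t), 2*t*exp(-4*t) + exp(-4*t), 3*t^2*exp(-4*t) + 5*t*exp(-4*t)]
  [-t^2*exp(-4*t)/2 - t*exp(-4*t), t*exp(-4*t), 3*t^2*exp(-4*t)/2 + t*exp(-4*t) + exp(-4*t)]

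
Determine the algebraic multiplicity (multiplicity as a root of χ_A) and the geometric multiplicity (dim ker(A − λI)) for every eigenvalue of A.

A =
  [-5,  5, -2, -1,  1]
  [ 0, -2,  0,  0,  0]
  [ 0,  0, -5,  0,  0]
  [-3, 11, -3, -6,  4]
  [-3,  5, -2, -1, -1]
λ = -5: alg = 3, geom = 1; λ = -2: alg = 2, geom = 2

Step 1 — factor the characteristic polynomial to read off the algebraic multiplicities:
  χ_A(x) = (x + 2)^2*(x + 5)^3

Step 2 — compute geometric multiplicities via the rank-nullity identity g(λ) = n − rank(A − λI):
  rank(A − (-5)·I) = 4, so dim ker(A − (-5)·I) = n − 4 = 1
  rank(A − (-2)·I) = 3, so dim ker(A − (-2)·I) = n − 3 = 2

Summary:
  λ = -5: algebraic multiplicity = 3, geometric multiplicity = 1
  λ = -2: algebraic multiplicity = 2, geometric multiplicity = 2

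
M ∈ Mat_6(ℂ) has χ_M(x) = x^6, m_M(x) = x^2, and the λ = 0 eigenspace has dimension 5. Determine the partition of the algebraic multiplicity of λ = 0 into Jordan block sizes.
Block sizes for λ = 0: [2, 1, 1, 1, 1]

Step 1 — from the characteristic polynomial, algebraic multiplicity of λ = 0 is 6. From dim ker(M − (0)·I) = 5, there are exactly 5 Jordan blocks for λ = 0.
Step 2 — from the minimal polynomial, the factor (x − 0)^2 tells us the largest block for λ = 0 has size 2.
Step 3 — with total size 6, 5 blocks, and largest block 2, the block sizes (in nonincreasing order) are [2, 1, 1, 1, 1].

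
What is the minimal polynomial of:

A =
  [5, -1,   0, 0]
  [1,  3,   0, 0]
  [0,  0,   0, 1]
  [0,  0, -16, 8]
x^2 - 8*x + 16

The characteristic polynomial is χ_A(x) = (x - 4)^4, so the eigenvalues are known. The minimal polynomial is
  m_A(x) = Π_λ (x − λ)^{k_λ}
where k_λ is the size of the *largest* Jordan block for λ (equivalently, the smallest k with (A − λI)^k v = 0 for every generalised eigenvector v of λ).

  λ = 4: largest Jordan block has size 2, contributing (x − 4)^2

So m_A(x) = (x - 4)^2 = x^2 - 8*x + 16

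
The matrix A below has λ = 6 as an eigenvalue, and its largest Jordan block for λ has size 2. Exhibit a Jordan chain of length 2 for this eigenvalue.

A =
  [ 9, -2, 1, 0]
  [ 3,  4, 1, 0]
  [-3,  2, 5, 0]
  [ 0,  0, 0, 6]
A Jordan chain for λ = 6 of length 2:
v_1 = (3, 3, -3, 0)ᵀ
v_2 = (1, 0, 0, 0)ᵀ

Let N = A − (6)·I. We want v_2 with N^2 v_2 = 0 but N^1 v_2 ≠ 0; then v_{j-1} := N · v_j for j = 2, …, 2.

Pick v_2 = (1, 0, 0, 0)ᵀ.
Then v_1 = N · v_2 = (3, 3, -3, 0)ᵀ.

Sanity check: (A − (6)·I) v_1 = (0, 0, 0, 0)ᵀ = 0. ✓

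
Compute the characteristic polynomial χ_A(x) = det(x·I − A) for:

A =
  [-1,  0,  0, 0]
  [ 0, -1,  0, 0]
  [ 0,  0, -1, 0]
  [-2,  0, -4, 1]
x^4 + 2*x^3 - 2*x - 1

Expanding det(x·I − A) (e.g. by cofactor expansion or by noting that A is similar to its Jordan form J, which has the same characteristic polynomial as A) gives
  χ_A(x) = x^4 + 2*x^3 - 2*x - 1
which factors as (x - 1)*(x + 1)^3. The eigenvalues (with algebraic multiplicities) are λ = -1 with multiplicity 3, λ = 1 with multiplicity 1.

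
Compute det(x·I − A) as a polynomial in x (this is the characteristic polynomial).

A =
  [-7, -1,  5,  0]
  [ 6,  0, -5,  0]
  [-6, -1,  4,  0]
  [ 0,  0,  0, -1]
x^4 + 4*x^3 + 6*x^2 + 4*x + 1

Expanding det(x·I − A) (e.g. by cofactor expansion or by noting that A is similar to its Jordan form J, which has the same characteristic polynomial as A) gives
  χ_A(x) = x^4 + 4*x^3 + 6*x^2 + 4*x + 1
which factors as (x + 1)^4. The eigenvalues (with algebraic multiplicities) are λ = -1 with multiplicity 4.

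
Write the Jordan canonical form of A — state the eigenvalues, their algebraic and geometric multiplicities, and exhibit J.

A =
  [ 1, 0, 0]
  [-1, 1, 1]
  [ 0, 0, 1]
J_2(1) ⊕ J_1(1)

The characteristic polynomial is
  det(x·I − A) = x^3 - 3*x^2 + 3*x - 1 = (x - 1)^3

Eigenvalues and multiplicities (the geometric multiplicity of λ is n − rank(A − λI), which equals the number of Jordan blocks for λ):
  λ = 1: algebraic multiplicity = 3, geometric multiplicity = 2

Determining the block sizes for each eigenvalue:
  λ = 1: 2 blocks summing to 3 forces exactly one block of size 2 and the rest size 1 → block sizes [2, 1]

Assembling the blocks gives a Jordan form
J =
  [1, 1, 0]
  [0, 1, 0]
  [0, 0, 1]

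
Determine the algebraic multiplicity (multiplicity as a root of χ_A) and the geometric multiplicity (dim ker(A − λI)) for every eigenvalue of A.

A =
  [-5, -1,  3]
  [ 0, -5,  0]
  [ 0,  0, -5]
λ = -5: alg = 3, geom = 2

Step 1 — factor the characteristic polynomial to read off the algebraic multiplicities:
  χ_A(x) = (x + 5)^3

Step 2 — compute geometric multiplicities via the rank-nullity identity g(λ) = n − rank(A − λI):
  rank(A − (-5)·I) = 1, so dim ker(A − (-5)·I) = n − 1 = 2

Summary:
  λ = -5: algebraic multiplicity = 3, geometric multiplicity = 2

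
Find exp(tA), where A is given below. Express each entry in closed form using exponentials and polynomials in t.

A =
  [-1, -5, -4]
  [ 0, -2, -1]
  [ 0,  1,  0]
e^{tA} =
  [exp(-t), t^2*exp(-t)/2 - 5*t*exp(-t), t^2*exp(-t)/2 - 4*t*exp(-t)]
  [0, -t*exp(-t) + exp(-t), -t*exp(-t)]
  [0, t*exp(-t), t*exp(-t) + exp(-t)]

Strategy: write A = P · J · P⁻¹ where J is a Jordan canonical form, so e^{tA} = P · e^{tJ} · P⁻¹, and e^{tJ} can be computed block-by-block.

A has Jordan form
J =
  [-1,  1,  0]
  [ 0, -1,  1]
  [ 0,  0, -1]
(up to reordering of blocks).

Per-block formulas:
  For a 3×3 Jordan block J_3(-1): exp(t · J_3(-1)) = e^(-1t)·(I + t·N + (t^2/2)·N^2), where N is the 3×3 nilpotent shift.

After assembling e^{tJ} and conjugating by P, we get:

e^{tA} =
  [exp(-t), t^2*exp(-t)/2 - 5*t*exp(-t), t^2*exp(-t)/2 - 4*t*exp(-t)]
  [0, -t*exp(-t) + exp(-t), -t*exp(-t)]
  [0, t*exp(-t), t*exp(-t) + exp(-t)]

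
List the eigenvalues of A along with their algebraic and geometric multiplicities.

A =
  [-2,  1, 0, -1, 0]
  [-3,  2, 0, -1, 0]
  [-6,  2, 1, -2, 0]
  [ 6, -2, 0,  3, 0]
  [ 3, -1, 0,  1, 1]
λ = 1: alg = 5, geom = 4

Step 1 — factor the characteristic polynomial to read off the algebraic multiplicities:
  χ_A(x) = (x - 1)^5

Step 2 — compute geometric multiplicities via the rank-nullity identity g(λ) = n − rank(A − λI):
  rank(A − (1)·I) = 1, so dim ker(A − (1)·I) = n − 1 = 4

Summary:
  λ = 1: algebraic multiplicity = 5, geometric multiplicity = 4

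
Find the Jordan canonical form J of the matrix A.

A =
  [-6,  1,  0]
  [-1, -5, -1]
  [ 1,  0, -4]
J_3(-5)

The characteristic polynomial is
  det(x·I − A) = x^3 + 15*x^2 + 75*x + 125 = (x + 5)^3

Eigenvalues and multiplicities (the geometric multiplicity of λ is n − rank(A − λI), which equals the number of Jordan blocks for λ):
  λ = -5: algebraic multiplicity = 3, geometric multiplicity = 1

Determining the block sizes for each eigenvalue:
  λ = -5: one block (gm = 1), so the single block has size am = 3 → block sizes [3]

Assembling the blocks gives a Jordan form
J =
  [-5,  1,  0]
  [ 0, -5,  1]
  [ 0,  0, -5]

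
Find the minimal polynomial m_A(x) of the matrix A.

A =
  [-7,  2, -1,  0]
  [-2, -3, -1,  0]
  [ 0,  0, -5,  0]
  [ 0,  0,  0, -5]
x^2 + 10*x + 25

The characteristic polynomial is χ_A(x) = (x + 5)^4, so the eigenvalues are known. The minimal polynomial is
  m_A(x) = Π_λ (x − λ)^{k_λ}
where k_λ is the size of the *largest* Jordan block for λ (equivalently, the smallest k with (A − λI)^k v = 0 for every generalised eigenvector v of λ).

  λ = -5: largest Jordan block has size 2, contributing (x + 5)^2

So m_A(x) = (x + 5)^2 = x^2 + 10*x + 25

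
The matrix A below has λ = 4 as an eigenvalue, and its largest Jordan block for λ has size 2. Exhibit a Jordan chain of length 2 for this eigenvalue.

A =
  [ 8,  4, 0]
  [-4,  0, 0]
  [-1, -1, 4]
A Jordan chain for λ = 4 of length 2:
v_1 = (4, -4, -1)ᵀ
v_2 = (1, 0, 0)ᵀ

Let N = A − (4)·I. We want v_2 with N^2 v_2 = 0 but N^1 v_2 ≠ 0; then v_{j-1} := N · v_j for j = 2, …, 2.

Pick v_2 = (1, 0, 0)ᵀ.
Then v_1 = N · v_2 = (4, -4, -1)ᵀ.

Sanity check: (A − (4)·I) v_1 = (0, 0, 0)ᵀ = 0. ✓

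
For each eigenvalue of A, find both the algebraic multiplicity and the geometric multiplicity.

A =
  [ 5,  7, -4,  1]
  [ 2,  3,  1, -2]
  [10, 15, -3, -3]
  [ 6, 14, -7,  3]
λ = -1: alg = 1, geom = 1; λ = 3: alg = 3, geom = 1

Step 1 — factor the characteristic polynomial to read off the algebraic multiplicities:
  χ_A(x) = (x - 3)^3*(x + 1)

Step 2 — compute geometric multiplicities via the rank-nullity identity g(λ) = n − rank(A − λI):
  rank(A − (-1)·I) = 3, so dim ker(A − (-1)·I) = n − 3 = 1
  rank(A − (3)·I) = 3, so dim ker(A − (3)·I) = n − 3 = 1

Summary:
  λ = -1: algebraic multiplicity = 1, geometric multiplicity = 1
  λ = 3: algebraic multiplicity = 3, geometric multiplicity = 1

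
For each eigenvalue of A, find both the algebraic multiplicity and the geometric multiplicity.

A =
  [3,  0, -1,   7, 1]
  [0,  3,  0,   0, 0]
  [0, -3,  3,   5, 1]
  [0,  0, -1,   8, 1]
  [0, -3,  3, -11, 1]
λ = 3: alg = 2, geom = 2; λ = 4: alg = 3, geom = 1

Step 1 — factor the characteristic polynomial to read off the algebraic multiplicities:
  χ_A(x) = (x - 4)^3*(x - 3)^2

Step 2 — compute geometric multiplicities via the rank-nullity identity g(λ) = n − rank(A − λI):
  rank(A − (3)·I) = 3, so dim ker(A − (3)·I) = n − 3 = 2
  rank(A − (4)·I) = 4, so dim ker(A − (4)·I) = n − 4 = 1

Summary:
  λ = 3: algebraic multiplicity = 2, geometric multiplicity = 2
  λ = 4: algebraic multiplicity = 3, geometric multiplicity = 1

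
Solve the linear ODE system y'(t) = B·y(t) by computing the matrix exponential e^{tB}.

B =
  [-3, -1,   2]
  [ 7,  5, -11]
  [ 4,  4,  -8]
e^{tB} =
  [t^2*exp(-2*t) - t*exp(-2*t) + exp(-2*t), t^2*exp(-2*t) - t*exp(-2*t), -3*t^2*exp(-2*t)/2 + 2*t*exp(-2*t)]
  [-t^2*exp(-2*t) + 7*t*exp(-2*t), -t^2*exp(-2*t) + 7*t*exp(-2*t) + exp(-2*t), 3*t^2*exp(-2*t)/2 - 11*t*exp(-2*t)]
  [4*t*exp(-2*t), 4*t*exp(-2*t), -6*t*exp(-2*t) + exp(-2*t)]

Strategy: write B = P · J · P⁻¹ where J is a Jordan canonical form, so e^{tB} = P · e^{tJ} · P⁻¹, and e^{tJ} can be computed block-by-block.

B has Jordan form
J =
  [-2,  1,  0]
  [ 0, -2,  1]
  [ 0,  0, -2]
(up to reordering of blocks).

Per-block formulas:
  For a 3×3 Jordan block J_3(-2): exp(t · J_3(-2)) = e^(-2t)·(I + t·N + (t^2/2)·N^2), where N is the 3×3 nilpotent shift.

After assembling e^{tJ} and conjugating by P, we get:

e^{tB} =
  [t^2*exp(-2*t) - t*exp(-2*t) + exp(-2*t), t^2*exp(-2*t) - t*exp(-2*t), -3*t^2*exp(-2*t)/2 + 2*t*exp(-2*t)]
  [-t^2*exp(-2*t) + 7*t*exp(-2*t), -t^2*exp(-2*t) + 7*t*exp(-2*t) + exp(-2*t), 3*t^2*exp(-2*t)/2 - 11*t*exp(-2*t)]
  [4*t*exp(-2*t), 4*t*exp(-2*t), -6*t*exp(-2*t) + exp(-2*t)]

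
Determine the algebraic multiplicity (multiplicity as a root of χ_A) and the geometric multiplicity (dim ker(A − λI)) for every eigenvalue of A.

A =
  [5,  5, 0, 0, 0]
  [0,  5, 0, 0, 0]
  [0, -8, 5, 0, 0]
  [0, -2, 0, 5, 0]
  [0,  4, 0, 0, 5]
λ = 5: alg = 5, geom = 4

Step 1 — factor the characteristic polynomial to read off the algebraic multiplicities:
  χ_A(x) = (x - 5)^5

Step 2 — compute geometric multiplicities via the rank-nullity identity g(λ) = n − rank(A − λI):
  rank(A − (5)·I) = 1, so dim ker(A − (5)·I) = n − 1 = 4

Summary:
  λ = 5: algebraic multiplicity = 5, geometric multiplicity = 4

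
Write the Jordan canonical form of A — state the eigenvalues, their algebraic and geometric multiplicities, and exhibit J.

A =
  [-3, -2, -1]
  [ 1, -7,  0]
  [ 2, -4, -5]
J_3(-5)

The characteristic polynomial is
  det(x·I − A) = x^3 + 15*x^2 + 75*x + 125 = (x + 5)^3

Eigenvalues and multiplicities (the geometric multiplicity of λ is n − rank(A − λI), which equals the number of Jordan blocks for λ):
  λ = -5: algebraic multiplicity = 3, geometric multiplicity = 1

Determining the block sizes for each eigenvalue:
  λ = -5: one block (gm = 1), so the single block has size am = 3 → block sizes [3]

Assembling the blocks gives a Jordan form
J =
  [-5,  1,  0]
  [ 0, -5,  1]
  [ 0,  0, -5]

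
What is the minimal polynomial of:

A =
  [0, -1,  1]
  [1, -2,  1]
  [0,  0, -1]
x^2 + 2*x + 1

The characteristic polynomial is χ_A(x) = (x + 1)^3, so the eigenvalues are known. The minimal polynomial is
  m_A(x) = Π_λ (x − λ)^{k_λ}
where k_λ is the size of the *largest* Jordan block for λ (equivalently, the smallest k with (A − λI)^k v = 0 for every generalised eigenvector v of λ).

  λ = -1: largest Jordan block has size 2, contributing (x + 1)^2

So m_A(x) = (x + 1)^2 = x^2 + 2*x + 1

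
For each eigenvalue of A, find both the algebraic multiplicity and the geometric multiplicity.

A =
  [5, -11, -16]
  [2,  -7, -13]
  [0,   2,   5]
λ = 1: alg = 3, geom = 1

Step 1 — factor the characteristic polynomial to read off the algebraic multiplicities:
  χ_A(x) = (x - 1)^3

Step 2 — compute geometric multiplicities via the rank-nullity identity g(λ) = n − rank(A − λI):
  rank(A − (1)·I) = 2, so dim ker(A − (1)·I) = n − 2 = 1

Summary:
  λ = 1: algebraic multiplicity = 3, geometric multiplicity = 1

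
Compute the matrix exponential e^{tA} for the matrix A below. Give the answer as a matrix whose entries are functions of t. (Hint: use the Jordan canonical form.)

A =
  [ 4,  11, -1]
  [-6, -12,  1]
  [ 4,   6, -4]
e^{tA} =
  [-3*t^2*exp(-4*t) + 8*t*exp(-4*t) + exp(-4*t), -3*t^2*exp(-4*t) + 11*t*exp(-4*t), 3*t^2*exp(-4*t)/2 - t*exp(-4*t)]
  [2*t^2*exp(-4*t) - 6*t*exp(-4*t), 2*t^2*exp(-4*t) - 8*t*exp(-4*t) + exp(-4*t), -t^2*exp(-4*t) + t*exp(-4*t)]
  [-2*t^2*exp(-4*t) + 4*t*exp(-4*t), -2*t^2*exp(-4*t) + 6*t*exp(-4*t), t^2*exp(-4*t) + exp(-4*t)]

Strategy: write A = P · J · P⁻¹ where J is a Jordan canonical form, so e^{tA} = P · e^{tJ} · P⁻¹, and e^{tJ} can be computed block-by-block.

A has Jordan form
J =
  [-4,  1,  0]
  [ 0, -4,  1]
  [ 0,  0, -4]
(up to reordering of blocks).

Per-block formulas:
  For a 3×3 Jordan block J_3(-4): exp(t · J_3(-4)) = e^(-4t)·(I + t·N + (t^2/2)·N^2), where N is the 3×3 nilpotent shift.

After assembling e^{tJ} and conjugating by P, we get:

e^{tA} =
  [-3*t^2*exp(-4*t) + 8*t*exp(-4*t) + exp(-4*t), -3*t^2*exp(-4*t) + 11*t*exp(-4*t), 3*t^2*exp(-4*t)/2 - t*exp(-4*t)]
  [2*t^2*exp(-4*t) - 6*t*exp(-4*t), 2*t^2*exp(-4*t) - 8*t*exp(-4*t) + exp(-4*t), -t^2*exp(-4*t) + t*exp(-4*t)]
  [-2*t^2*exp(-4*t) + 4*t*exp(-4*t), -2*t^2*exp(-4*t) + 6*t*exp(-4*t), t^2*exp(-4*t) + exp(-4*t)]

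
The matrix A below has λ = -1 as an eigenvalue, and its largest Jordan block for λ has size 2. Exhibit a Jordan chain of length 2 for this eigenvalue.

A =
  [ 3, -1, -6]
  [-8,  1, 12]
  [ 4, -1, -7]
A Jordan chain for λ = -1 of length 2:
v_1 = (4, -8, 4)ᵀ
v_2 = (1, 0, 0)ᵀ

Let N = A − (-1)·I. We want v_2 with N^2 v_2 = 0 but N^1 v_2 ≠ 0; then v_{j-1} := N · v_j for j = 2, …, 2.

Pick v_2 = (1, 0, 0)ᵀ.
Then v_1 = N · v_2 = (4, -8, 4)ᵀ.

Sanity check: (A − (-1)·I) v_1 = (0, 0, 0)ᵀ = 0. ✓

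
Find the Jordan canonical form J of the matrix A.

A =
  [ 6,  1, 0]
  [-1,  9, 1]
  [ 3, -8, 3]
J_3(6)

The characteristic polynomial is
  det(x·I − A) = x^3 - 18*x^2 + 108*x - 216 = (x - 6)^3

Eigenvalues and multiplicities (the geometric multiplicity of λ is n − rank(A − λI), which equals the number of Jordan blocks for λ):
  λ = 6: algebraic multiplicity = 3, geometric multiplicity = 1

Determining the block sizes for each eigenvalue:
  λ = 6: one block (gm = 1), so the single block has size am = 3 → block sizes [3]

Assembling the blocks gives a Jordan form
J =
  [6, 1, 0]
  [0, 6, 1]
  [0, 0, 6]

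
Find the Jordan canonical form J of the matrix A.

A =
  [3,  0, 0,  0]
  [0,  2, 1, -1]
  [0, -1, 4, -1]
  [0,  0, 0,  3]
J_2(3) ⊕ J_1(3) ⊕ J_1(3)

The characteristic polynomial is
  det(x·I − A) = x^4 - 12*x^3 + 54*x^2 - 108*x + 81 = (x - 3)^4

Eigenvalues and multiplicities (the geometric multiplicity of λ is n − rank(A − λI), which equals the number of Jordan blocks for λ):
  λ = 3: algebraic multiplicity = 4, geometric multiplicity = 3

Determining the block sizes for each eigenvalue:
  λ = 3: 3 blocks summing to 4 forces exactly one block of size 2 and the rest size 1 → block sizes [2, 1, 1]

Assembling the blocks gives a Jordan form
J =
  [3, 1, 0, 0]
  [0, 3, 0, 0]
  [0, 0, 3, 0]
  [0, 0, 0, 3]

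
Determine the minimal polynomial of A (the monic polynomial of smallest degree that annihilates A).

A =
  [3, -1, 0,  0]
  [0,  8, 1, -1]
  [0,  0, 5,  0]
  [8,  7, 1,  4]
x^3 - 15*x^2 + 75*x - 125

The characteristic polynomial is χ_A(x) = (x - 5)^4, so the eigenvalues are known. The minimal polynomial is
  m_A(x) = Π_λ (x − λ)^{k_λ}
where k_λ is the size of the *largest* Jordan block for λ (equivalently, the smallest k with (A − λI)^k v = 0 for every generalised eigenvector v of λ).

  λ = 5: largest Jordan block has size 3, contributing (x − 5)^3

So m_A(x) = (x - 5)^3 = x^3 - 15*x^2 + 75*x - 125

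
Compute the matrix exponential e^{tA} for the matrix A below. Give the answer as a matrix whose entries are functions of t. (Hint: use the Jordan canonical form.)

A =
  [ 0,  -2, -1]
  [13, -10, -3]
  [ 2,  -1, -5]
e^{tA} =
  [-3*t^2*exp(-5*t)/2 + 5*t*exp(-5*t) + exp(-5*t), t^2*exp(-5*t)/2 - 2*t*exp(-5*t), t^2*exp(-5*t)/2 - t*exp(-5*t)]
  [-3*t^2*exp(-5*t) + 13*t*exp(-5*t), t^2*exp(-5*t) - 5*t*exp(-5*t) + exp(-5*t), t^2*exp(-5*t) - 3*t*exp(-5*t)]
  [-3*t^2*exp(-5*t)/2 + 2*t*exp(-5*t), t^2*exp(-5*t)/2 - t*exp(-5*t), t^2*exp(-5*t)/2 + exp(-5*t)]

Strategy: write A = P · J · P⁻¹ where J is a Jordan canonical form, so e^{tA} = P · e^{tJ} · P⁻¹, and e^{tJ} can be computed block-by-block.

A has Jordan form
J =
  [-5,  1,  0]
  [ 0, -5,  1]
  [ 0,  0, -5]
(up to reordering of blocks).

Per-block formulas:
  For a 3×3 Jordan block J_3(-5): exp(t · J_3(-5)) = e^(-5t)·(I + t·N + (t^2/2)·N^2), where N is the 3×3 nilpotent shift.

After assembling e^{tJ} and conjugating by P, we get:

e^{tA} =
  [-3*t^2*exp(-5*t)/2 + 5*t*exp(-5*t) + exp(-5*t), t^2*exp(-5*t)/2 - 2*t*exp(-5*t), t^2*exp(-5*t)/2 - t*exp(-5*t)]
  [-3*t^2*exp(-5*t) + 13*t*exp(-5*t), t^2*exp(-5*t) - 5*t*exp(-5*t) + exp(-5*t), t^2*exp(-5*t) - 3*t*exp(-5*t)]
  [-3*t^2*exp(-5*t)/2 + 2*t*exp(-5*t), t^2*exp(-5*t)/2 - t*exp(-5*t), t^2*exp(-5*t)/2 + exp(-5*t)]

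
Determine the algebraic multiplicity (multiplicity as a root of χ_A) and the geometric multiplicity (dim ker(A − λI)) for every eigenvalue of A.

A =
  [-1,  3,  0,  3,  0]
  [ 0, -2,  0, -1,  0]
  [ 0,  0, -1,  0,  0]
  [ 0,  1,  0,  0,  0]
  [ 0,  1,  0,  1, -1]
λ = -1: alg = 5, geom = 4

Step 1 — factor the characteristic polynomial to read off the algebraic multiplicities:
  χ_A(x) = (x + 1)^5

Step 2 — compute geometric multiplicities via the rank-nullity identity g(λ) = n − rank(A − λI):
  rank(A − (-1)·I) = 1, so dim ker(A − (-1)·I) = n − 1 = 4

Summary:
  λ = -1: algebraic multiplicity = 5, geometric multiplicity = 4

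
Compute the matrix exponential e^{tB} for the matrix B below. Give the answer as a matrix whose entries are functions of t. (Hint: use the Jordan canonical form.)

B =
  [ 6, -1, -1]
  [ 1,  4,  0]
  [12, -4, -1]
e^{tB} =
  [-2*t^2*exp(3*t) + 3*t*exp(3*t) + exp(3*t), -t*exp(3*t), t^2*exp(3*t)/2 - t*exp(3*t)]
  [2*t^2*exp(3*t) + t*exp(3*t), t*exp(3*t) + exp(3*t), -t^2*exp(3*t)/2]
  [-8*t^2*exp(3*t) + 12*t*exp(3*t), -4*t*exp(3*t), 2*t^2*exp(3*t) - 4*t*exp(3*t) + exp(3*t)]

Strategy: write B = P · J · P⁻¹ where J is a Jordan canonical form, so e^{tB} = P · e^{tJ} · P⁻¹, and e^{tJ} can be computed block-by-block.

B has Jordan form
J =
  [3, 1, 0]
  [0, 3, 1]
  [0, 0, 3]
(up to reordering of blocks).

Per-block formulas:
  For a 3×3 Jordan block J_3(3): exp(t · J_3(3)) = e^(3t)·(I + t·N + (t^2/2)·N^2), where N is the 3×3 nilpotent shift.

After assembling e^{tJ} and conjugating by P, we get:

e^{tB} =
  [-2*t^2*exp(3*t) + 3*t*exp(3*t) + exp(3*t), -t*exp(3*t), t^2*exp(3*t)/2 - t*exp(3*t)]
  [2*t^2*exp(3*t) + t*exp(3*t), t*exp(3*t) + exp(3*t), -t^2*exp(3*t)/2]
  [-8*t^2*exp(3*t) + 12*t*exp(3*t), -4*t*exp(3*t), 2*t^2*exp(3*t) - 4*t*exp(3*t) + exp(3*t)]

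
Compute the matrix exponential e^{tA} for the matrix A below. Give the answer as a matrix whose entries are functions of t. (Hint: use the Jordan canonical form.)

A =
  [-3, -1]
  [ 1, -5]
e^{tA} =
  [t*exp(-4*t) + exp(-4*t), -t*exp(-4*t)]
  [t*exp(-4*t), -t*exp(-4*t) + exp(-4*t)]

Strategy: write A = P · J · P⁻¹ where J is a Jordan canonical form, so e^{tA} = P · e^{tJ} · P⁻¹, and e^{tJ} can be computed block-by-block.

A has Jordan form
J =
  [-4,  1]
  [ 0, -4]
(up to reordering of blocks).

Per-block formulas:
  For a 2×2 Jordan block J_2(-4): exp(t · J_2(-4)) = e^(-4t)·(I + t·N), where N is the 2×2 nilpotent shift.

After assembling e^{tJ} and conjugating by P, we get:

e^{tA} =
  [t*exp(-4*t) + exp(-4*t), -t*exp(-4*t)]
  [t*exp(-4*t), -t*exp(-4*t) + exp(-4*t)]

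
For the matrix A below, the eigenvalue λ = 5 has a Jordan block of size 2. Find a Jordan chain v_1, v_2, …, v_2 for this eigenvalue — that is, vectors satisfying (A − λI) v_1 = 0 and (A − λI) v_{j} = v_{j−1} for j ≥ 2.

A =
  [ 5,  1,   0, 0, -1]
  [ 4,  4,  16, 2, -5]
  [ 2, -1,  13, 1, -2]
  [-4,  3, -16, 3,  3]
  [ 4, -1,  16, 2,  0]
A Jordan chain for λ = 5 of length 2:
v_1 = (0, 4, 2, -4, 4)ᵀ
v_2 = (1, 0, 0, 0, 0)ᵀ

Let N = A − (5)·I. We want v_2 with N^2 v_2 = 0 but N^1 v_2 ≠ 0; then v_{j-1} := N · v_j for j = 2, …, 2.

Pick v_2 = (1, 0, 0, 0, 0)ᵀ.
Then v_1 = N · v_2 = (0, 4, 2, -4, 4)ᵀ.

Sanity check: (A − (5)·I) v_1 = (0, 0, 0, 0, 0)ᵀ = 0. ✓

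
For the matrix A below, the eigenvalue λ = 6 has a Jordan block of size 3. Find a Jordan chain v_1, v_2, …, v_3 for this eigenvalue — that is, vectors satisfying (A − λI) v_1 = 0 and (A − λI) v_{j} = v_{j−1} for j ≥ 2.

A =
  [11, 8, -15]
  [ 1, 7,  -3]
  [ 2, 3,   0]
A Jordan chain for λ = 6 of length 3:
v_1 = (3, 0, 1)ᵀ
v_2 = (5, 1, 2)ᵀ
v_3 = (1, 0, 0)ᵀ

Let N = A − (6)·I. We want v_3 with N^3 v_3 = 0 but N^2 v_3 ≠ 0; then v_{j-1} := N · v_j for j = 3, …, 2.

Pick v_3 = (1, 0, 0)ᵀ.
Then v_2 = N · v_3 = (5, 1, 2)ᵀ.
Then v_1 = N · v_2 = (3, 0, 1)ᵀ.

Sanity check: (A − (6)·I) v_1 = (0, 0, 0)ᵀ = 0. ✓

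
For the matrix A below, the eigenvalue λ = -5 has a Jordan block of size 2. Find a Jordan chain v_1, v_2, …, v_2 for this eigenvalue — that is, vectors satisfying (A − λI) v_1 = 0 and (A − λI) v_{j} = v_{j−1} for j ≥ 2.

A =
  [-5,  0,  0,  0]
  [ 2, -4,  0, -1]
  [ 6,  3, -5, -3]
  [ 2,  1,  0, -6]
A Jordan chain for λ = -5 of length 2:
v_1 = (0, 2, 6, 2)ᵀ
v_2 = (1, 0, 0, 0)ᵀ

Let N = A − (-5)·I. We want v_2 with N^2 v_2 = 0 but N^1 v_2 ≠ 0; then v_{j-1} := N · v_j for j = 2, …, 2.

Pick v_2 = (1, 0, 0, 0)ᵀ.
Then v_1 = N · v_2 = (0, 2, 6, 2)ᵀ.

Sanity check: (A − (-5)·I) v_1 = (0, 0, 0, 0)ᵀ = 0. ✓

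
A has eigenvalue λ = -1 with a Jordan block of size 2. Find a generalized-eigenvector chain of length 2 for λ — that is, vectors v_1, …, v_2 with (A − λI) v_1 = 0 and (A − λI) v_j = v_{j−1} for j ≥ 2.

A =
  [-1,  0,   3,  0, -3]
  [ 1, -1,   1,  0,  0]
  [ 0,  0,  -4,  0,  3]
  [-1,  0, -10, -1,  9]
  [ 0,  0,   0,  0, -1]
A Jordan chain for λ = -1 of length 2:
v_1 = (0, 1, 0, -1, 0)ᵀ
v_2 = (1, 0, 0, 0, 0)ᵀ

Let N = A − (-1)·I. We want v_2 with N^2 v_2 = 0 but N^1 v_2 ≠ 0; then v_{j-1} := N · v_j for j = 2, …, 2.

Pick v_2 = (1, 0, 0, 0, 0)ᵀ.
Then v_1 = N · v_2 = (0, 1, 0, -1, 0)ᵀ.

Sanity check: (A − (-1)·I) v_1 = (0, 0, 0, 0, 0)ᵀ = 0. ✓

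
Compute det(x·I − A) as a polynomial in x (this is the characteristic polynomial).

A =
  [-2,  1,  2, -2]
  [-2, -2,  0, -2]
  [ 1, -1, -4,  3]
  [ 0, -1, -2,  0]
x^4 + 8*x^3 + 24*x^2 + 32*x + 16

Expanding det(x·I − A) (e.g. by cofactor expansion or by noting that A is similar to its Jordan form J, which has the same characteristic polynomial as A) gives
  χ_A(x) = x^4 + 8*x^3 + 24*x^2 + 32*x + 16
which factors as (x + 2)^4. The eigenvalues (with algebraic multiplicities) are λ = -2 with multiplicity 4.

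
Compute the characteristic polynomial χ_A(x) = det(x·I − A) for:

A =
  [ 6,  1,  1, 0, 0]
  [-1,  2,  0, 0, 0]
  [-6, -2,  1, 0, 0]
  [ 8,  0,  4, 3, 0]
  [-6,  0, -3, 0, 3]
x^5 - 15*x^4 + 90*x^3 - 270*x^2 + 405*x - 243

Expanding det(x·I − A) (e.g. by cofactor expansion or by noting that A is similar to its Jordan form J, which has the same characteristic polynomial as A) gives
  χ_A(x) = x^5 - 15*x^4 + 90*x^3 - 270*x^2 + 405*x - 243
which factors as (x - 3)^5. The eigenvalues (with algebraic multiplicities) are λ = 3 with multiplicity 5.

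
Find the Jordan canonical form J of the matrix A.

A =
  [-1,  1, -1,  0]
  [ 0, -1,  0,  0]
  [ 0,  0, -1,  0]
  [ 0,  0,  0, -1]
J_2(-1) ⊕ J_1(-1) ⊕ J_1(-1)

The characteristic polynomial is
  det(x·I − A) = x^4 + 4*x^3 + 6*x^2 + 4*x + 1 = (x + 1)^4

Eigenvalues and multiplicities (the geometric multiplicity of λ is n − rank(A − λI), which equals the number of Jordan blocks for λ):
  λ = -1: algebraic multiplicity = 4, geometric multiplicity = 3

Determining the block sizes for each eigenvalue:
  λ = -1: 3 blocks summing to 4 forces exactly one block of size 2 and the rest size 1 → block sizes [2, 1, 1]

Assembling the blocks gives a Jordan form
J =
  [-1,  1,  0,  0]
  [ 0, -1,  0,  0]
  [ 0,  0, -1,  0]
  [ 0,  0,  0, -1]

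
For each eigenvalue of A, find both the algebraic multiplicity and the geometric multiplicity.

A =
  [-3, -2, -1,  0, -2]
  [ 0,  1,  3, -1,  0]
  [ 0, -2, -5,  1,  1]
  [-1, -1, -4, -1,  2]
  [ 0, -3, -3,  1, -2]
λ = -2: alg = 5, geom = 2

Step 1 — factor the characteristic polynomial to read off the algebraic multiplicities:
  χ_A(x) = (x + 2)^5

Step 2 — compute geometric multiplicities via the rank-nullity identity g(λ) = n − rank(A − λI):
  rank(A − (-2)·I) = 3, so dim ker(A − (-2)·I) = n − 3 = 2

Summary:
  λ = -2: algebraic multiplicity = 5, geometric multiplicity = 2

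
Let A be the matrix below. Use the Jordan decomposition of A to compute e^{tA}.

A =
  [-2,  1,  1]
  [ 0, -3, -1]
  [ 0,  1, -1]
e^{tA} =
  [exp(-2*t), t*exp(-2*t), t*exp(-2*t)]
  [0, -t*exp(-2*t) + exp(-2*t), -t*exp(-2*t)]
  [0, t*exp(-2*t), t*exp(-2*t) + exp(-2*t)]

Strategy: write A = P · J · P⁻¹ where J is a Jordan canonical form, so e^{tA} = P · e^{tJ} · P⁻¹, and e^{tJ} can be computed block-by-block.

A has Jordan form
J =
  [-2,  1,  0]
  [ 0, -2,  0]
  [ 0,  0, -2]
(up to reordering of blocks).

Per-block formulas:
  For a 1×1 block at λ = -2: exp(t · [-2]) = [e^(-2t)].
  For a 2×2 Jordan block J_2(-2): exp(t · J_2(-2)) = e^(-2t)·(I + t·N), where N is the 2×2 nilpotent shift.

After assembling e^{tJ} and conjugating by P, we get:

e^{tA} =
  [exp(-2*t), t*exp(-2*t), t*exp(-2*t)]
  [0, -t*exp(-2*t) + exp(-2*t), -t*exp(-2*t)]
  [0, t*exp(-2*t), t*exp(-2*t) + exp(-2*t)]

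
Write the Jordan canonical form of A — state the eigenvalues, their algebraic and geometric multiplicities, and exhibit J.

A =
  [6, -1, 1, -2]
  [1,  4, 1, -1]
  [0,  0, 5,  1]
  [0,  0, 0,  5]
J_2(5) ⊕ J_2(5)

The characteristic polynomial is
  det(x·I − A) = x^4 - 20*x^3 + 150*x^2 - 500*x + 625 = (x - 5)^4

Eigenvalues and multiplicities (the geometric multiplicity of λ is n − rank(A − λI), which equals the number of Jordan blocks for λ):
  λ = 5: algebraic multiplicity = 4, geometric multiplicity = 2

Determining the block sizes for each eigenvalue:
  λ = 5: with am = 4 and gm = 2, the partition is not yet determined (e.g. several partitions of 4 into 2 parts exist). Let N = A − (5)·I. Computing rank(N^1) = 2, rank(N^2) = 0; the number of blocks of size ≥ j is rank(N^{j−1}) − rank(N^j), giving [2, 2]. So we have 2 block(s) of size 2 → block sizes [2, 2]

Assembling the blocks gives a Jordan form
J =
  [5, 1, 0, 0]
  [0, 5, 0, 0]
  [0, 0, 5, 1]
  [0, 0, 0, 5]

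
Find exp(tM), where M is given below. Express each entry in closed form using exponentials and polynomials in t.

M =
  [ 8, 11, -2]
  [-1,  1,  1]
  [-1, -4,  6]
e^{tM} =
  [3*t*exp(5*t) + exp(5*t), -3*t^2*exp(5*t)/2 + 11*t*exp(5*t), 3*t^2*exp(5*t)/2 - 2*t*exp(5*t)]
  [-t*exp(5*t), t^2*exp(5*t)/2 - 4*t*exp(5*t) + exp(5*t), -t^2*exp(5*t)/2 + t*exp(5*t)]
  [-t*exp(5*t), t^2*exp(5*t)/2 - 4*t*exp(5*t), -t^2*exp(5*t)/2 + t*exp(5*t) + exp(5*t)]

Strategy: write M = P · J · P⁻¹ where J is a Jordan canonical form, so e^{tM} = P · e^{tJ} · P⁻¹, and e^{tJ} can be computed block-by-block.

M has Jordan form
J =
  [5, 1, 0]
  [0, 5, 1]
  [0, 0, 5]
(up to reordering of blocks).

Per-block formulas:
  For a 3×3 Jordan block J_3(5): exp(t · J_3(5)) = e^(5t)·(I + t·N + (t^2/2)·N^2), where N is the 3×3 nilpotent shift.

After assembling e^{tJ} and conjugating by P, we get:

e^{tM} =
  [3*t*exp(5*t) + exp(5*t), -3*t^2*exp(5*t)/2 + 11*t*exp(5*t), 3*t^2*exp(5*t)/2 - 2*t*exp(5*t)]
  [-t*exp(5*t), t^2*exp(5*t)/2 - 4*t*exp(5*t) + exp(5*t), -t^2*exp(5*t)/2 + t*exp(5*t)]
  [-t*exp(5*t), t^2*exp(5*t)/2 - 4*t*exp(5*t), -t^2*exp(5*t)/2 + t*exp(5*t) + exp(5*t)]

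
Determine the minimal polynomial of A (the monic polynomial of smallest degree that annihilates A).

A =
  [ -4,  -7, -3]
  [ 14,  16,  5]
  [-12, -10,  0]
x^3 - 12*x^2 + 48*x - 64

The characteristic polynomial is χ_A(x) = (x - 4)^3, so the eigenvalues are known. The minimal polynomial is
  m_A(x) = Π_λ (x − λ)^{k_λ}
where k_λ is the size of the *largest* Jordan block for λ (equivalently, the smallest k with (A − λI)^k v = 0 for every generalised eigenvector v of λ).

  λ = 4: largest Jordan block has size 3, contributing (x − 4)^3

So m_A(x) = (x - 4)^3 = x^3 - 12*x^2 + 48*x - 64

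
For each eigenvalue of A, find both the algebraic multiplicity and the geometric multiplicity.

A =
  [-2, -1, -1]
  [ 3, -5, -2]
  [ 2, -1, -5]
λ = -4: alg = 3, geom = 1

Step 1 — factor the characteristic polynomial to read off the algebraic multiplicities:
  χ_A(x) = (x + 4)^3

Step 2 — compute geometric multiplicities via the rank-nullity identity g(λ) = n − rank(A − λI):
  rank(A − (-4)·I) = 2, so dim ker(A − (-4)·I) = n − 2 = 1

Summary:
  λ = -4: algebraic multiplicity = 3, geometric multiplicity = 1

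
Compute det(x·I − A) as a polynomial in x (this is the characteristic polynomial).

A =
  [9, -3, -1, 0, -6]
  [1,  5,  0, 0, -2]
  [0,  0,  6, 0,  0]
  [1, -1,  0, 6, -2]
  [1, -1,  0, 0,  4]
x^5 - 30*x^4 + 360*x^3 - 2160*x^2 + 6480*x - 7776

Expanding det(x·I − A) (e.g. by cofactor expansion or by noting that A is similar to its Jordan form J, which has the same characteristic polynomial as A) gives
  χ_A(x) = x^5 - 30*x^4 + 360*x^3 - 2160*x^2 + 6480*x - 7776
which factors as (x - 6)^5. The eigenvalues (with algebraic multiplicities) are λ = 6 with multiplicity 5.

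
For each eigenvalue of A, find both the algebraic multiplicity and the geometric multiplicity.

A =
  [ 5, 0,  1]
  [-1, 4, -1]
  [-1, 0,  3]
λ = 4: alg = 3, geom = 2

Step 1 — factor the characteristic polynomial to read off the algebraic multiplicities:
  χ_A(x) = (x - 4)^3

Step 2 — compute geometric multiplicities via the rank-nullity identity g(λ) = n − rank(A − λI):
  rank(A − (4)·I) = 1, so dim ker(A − (4)·I) = n − 1 = 2

Summary:
  λ = 4: algebraic multiplicity = 3, geometric multiplicity = 2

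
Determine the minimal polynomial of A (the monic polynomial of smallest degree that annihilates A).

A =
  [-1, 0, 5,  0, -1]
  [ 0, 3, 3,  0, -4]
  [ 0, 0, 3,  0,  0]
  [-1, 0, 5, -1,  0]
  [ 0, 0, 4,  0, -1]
x^5 - 3*x^4 - 6*x^3 + 10*x^2 + 21*x + 9

The characteristic polynomial is χ_A(x) = (x - 3)^2*(x + 1)^3, so the eigenvalues are known. The minimal polynomial is
  m_A(x) = Π_λ (x − λ)^{k_λ}
where k_λ is the size of the *largest* Jordan block for λ (equivalently, the smallest k with (A − λI)^k v = 0 for every generalised eigenvector v of λ).

  λ = -1: largest Jordan block has size 3, contributing (x + 1)^3
  λ = 3: largest Jordan block has size 2, contributing (x − 3)^2

So m_A(x) = (x - 3)^2*(x + 1)^3 = x^5 - 3*x^4 - 6*x^3 + 10*x^2 + 21*x + 9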